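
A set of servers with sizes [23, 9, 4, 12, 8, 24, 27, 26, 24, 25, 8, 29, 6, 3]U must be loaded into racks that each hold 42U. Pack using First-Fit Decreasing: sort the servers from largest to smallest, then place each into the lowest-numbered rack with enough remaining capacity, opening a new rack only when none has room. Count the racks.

Sorted descending: 29, 27, 26, 25, 24, 24, 23, 12, 9, 8, 8, 6, 4, 3.
rack 1: place 29U, 13U left
rack 2: place 27U, 15U left
rack 3: place 26U, 16U left
rack 4: place 25U, 17U left
rack 5: place 24U, 18U left
rack 6: place 24U, 18U left
rack 7: place 23U, 19U left
rack 1: place 12U, 1U left
rack 2: place 9U, 6U left
rack 3: place 8U, 8U left
rack 3: place 8U, 0U left
rack 2: place 6U, 0U left
rack 4: place 4U, 13U left
rack 4: place 3U, 10U left
Final racks: [29,12] [27,9,6] [26,8,8] [25,4,3] [24] [24] [23].

7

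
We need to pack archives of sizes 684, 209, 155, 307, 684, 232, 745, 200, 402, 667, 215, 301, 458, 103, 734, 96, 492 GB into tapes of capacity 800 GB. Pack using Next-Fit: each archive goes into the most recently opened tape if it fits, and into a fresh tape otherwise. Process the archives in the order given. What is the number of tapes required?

11

Put 684 GB in tape 1; 116 GB remain.
Put 209 GB in tape 2; 591 GB remain.
Put 155 GB in tape 2; 436 GB remain.
Put 307 GB in tape 2; 129 GB remain.
Put 684 GB in tape 3; 116 GB remain.
Put 232 GB in tape 4; 568 GB remain.
Put 745 GB in tape 5; 55 GB remain.
Put 200 GB in tape 6; 600 GB remain.
Put 402 GB in tape 6; 198 GB remain.
Put 667 GB in tape 7; 133 GB remain.
Put 215 GB in tape 8; 585 GB remain.
Put 301 GB in tape 8; 284 GB remain.
Put 458 GB in tape 9; 342 GB remain.
Put 103 GB in tape 9; 239 GB remain.
Put 734 GB in tape 10; 66 GB remain.
Put 96 GB in tape 11; 704 GB remain.
Put 492 GB in tape 11; 212 GB remain.
Final tapes: [684] [209,155,307] [684] [232] [745] [200,402] [667] [215,301] [458,103] [734] [96,492].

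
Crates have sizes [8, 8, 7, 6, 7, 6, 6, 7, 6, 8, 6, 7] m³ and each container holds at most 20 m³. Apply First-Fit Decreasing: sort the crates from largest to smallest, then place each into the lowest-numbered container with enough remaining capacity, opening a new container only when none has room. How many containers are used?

Sorted descending: 8, 8, 8, 7, 7, 7, 7, 6, 6, 6, 6, 6.
8 m³ → container 1 (remaining 12 m³)
8 m³ → container 1 (remaining 4 m³)
8 m³ → container 2 (remaining 12 m³)
7 m³ → container 2 (remaining 5 m³)
7 m³ → container 3 (remaining 13 m³)
7 m³ → container 3 (remaining 6 m³)
7 m³ → container 4 (remaining 13 m³)
6 m³ → container 3 (remaining 0 m³)
6 m³ → container 4 (remaining 7 m³)
6 m³ → container 4 (remaining 1 m³)
6 m³ → container 5 (remaining 14 m³)
6 m³ → container 5 (remaining 8 m³)

5 containers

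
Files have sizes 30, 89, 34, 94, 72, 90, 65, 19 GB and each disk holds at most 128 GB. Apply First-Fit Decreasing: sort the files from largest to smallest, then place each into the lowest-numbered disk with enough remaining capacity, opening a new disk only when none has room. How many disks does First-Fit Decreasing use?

5 disks

Sorted descending: 94, 90, 89, 72, 65, 34, 30, 19.
94 GB → disk 1 (remaining 34 GB)
90 GB → disk 2 (remaining 38 GB)
89 GB → disk 3 (remaining 39 GB)
72 GB → disk 4 (remaining 56 GB)
65 GB → disk 5 (remaining 63 GB)
34 GB → disk 1 (remaining 0 GB)
30 GB → disk 2 (remaining 8 GB)
19 GB → disk 3 (remaining 20 GB)
Final disks: [94,34] [90,30] [89,19] [72] [65].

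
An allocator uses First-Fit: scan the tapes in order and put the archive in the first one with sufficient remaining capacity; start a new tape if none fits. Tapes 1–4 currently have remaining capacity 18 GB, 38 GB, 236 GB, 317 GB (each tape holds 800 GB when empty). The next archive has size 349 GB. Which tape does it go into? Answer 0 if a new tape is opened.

0

No tape has ≥ 349 GB free, so a new tape is opened.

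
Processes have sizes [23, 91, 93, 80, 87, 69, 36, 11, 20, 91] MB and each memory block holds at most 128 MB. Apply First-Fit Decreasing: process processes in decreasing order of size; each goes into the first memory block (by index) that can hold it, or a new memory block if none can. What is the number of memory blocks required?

6 memory blocks

Sorted descending: 93, 91, 91, 87, 80, 69, 36, 23, 20, 11.
memory block 1: place 93 MB, 35 MB left
memory block 2: place 91 MB, 37 MB left
memory block 3: place 91 MB, 37 MB left
memory block 4: place 87 MB, 41 MB left
memory block 5: place 80 MB, 48 MB left
memory block 6: place 69 MB, 59 MB left
memory block 2: place 36 MB, 1 MB left
memory block 1: place 23 MB, 12 MB left
memory block 3: place 20 MB, 17 MB left
memory block 1: place 11 MB, 1 MB left
Final memory blocks: [93,23,11] [91,36] [91,20] [87] [80] [69].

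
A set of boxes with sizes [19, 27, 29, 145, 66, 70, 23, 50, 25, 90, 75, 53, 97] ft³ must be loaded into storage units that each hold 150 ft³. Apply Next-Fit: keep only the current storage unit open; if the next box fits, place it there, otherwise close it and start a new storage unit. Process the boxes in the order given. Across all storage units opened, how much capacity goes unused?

281

Put 19 ft³ in storage unit 1; 131 ft³ remain.
Put 27 ft³ in storage unit 1; 104 ft³ remain.
Put 29 ft³ in storage unit 1; 75 ft³ remain.
Put 145 ft³ in storage unit 2; 5 ft³ remain.
Put 66 ft³ in storage unit 3; 84 ft³ remain.
Put 70 ft³ in storage unit 3; 14 ft³ remain.
Put 23 ft³ in storage unit 4; 127 ft³ remain.
Put 50 ft³ in storage unit 4; 77 ft³ remain.
Put 25 ft³ in storage unit 4; 52 ft³ remain.
Put 90 ft³ in storage unit 5; 60 ft³ remain.
Put 75 ft³ in storage unit 6; 75 ft³ remain.
Put 53 ft³ in storage unit 6; 22 ft³ remain.
Put 97 ft³ in storage unit 7; 53 ft³ remain.
7 storage units × 150 ft³ = 1050 ft³; used 769 ft³; unused 281 ft³.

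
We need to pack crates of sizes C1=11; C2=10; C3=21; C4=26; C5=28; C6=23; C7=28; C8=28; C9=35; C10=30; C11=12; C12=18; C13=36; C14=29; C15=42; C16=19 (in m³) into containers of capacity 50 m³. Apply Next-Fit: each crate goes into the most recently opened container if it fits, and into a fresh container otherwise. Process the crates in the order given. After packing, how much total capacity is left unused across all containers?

254

Put C1 (11 m³) in container 1; 39 m³ remain.
Put C2 (10 m³) in container 1; 29 m³ remain.
Put C3 (21 m³) in container 1; 8 m³ remain.
Put C4 (26 m³) in container 2; 24 m³ remain.
Put C5 (28 m³) in container 3; 22 m³ remain.
Put C6 (23 m³) in container 4; 27 m³ remain.
Put C7 (28 m³) in container 5; 22 m³ remain.
Put C8 (28 m³) in container 6; 22 m³ remain.
Put C9 (35 m³) in container 7; 15 m³ remain.
Put C10 (30 m³) in container 8; 20 m³ remain.
Put C11 (12 m³) in container 8; 8 m³ remain.
Put C12 (18 m³) in container 9; 32 m³ remain.
Put C13 (36 m³) in container 10; 14 m³ remain.
Put C14 (29 m³) in container 11; 21 m³ remain.
Put C15 (42 m³) in container 12; 8 m³ remain.
Put C16 (19 m³) in container 13; 31 m³ remain.
13 containers × 50 m³ = 650 m³; used 396 m³; unused 254 m³.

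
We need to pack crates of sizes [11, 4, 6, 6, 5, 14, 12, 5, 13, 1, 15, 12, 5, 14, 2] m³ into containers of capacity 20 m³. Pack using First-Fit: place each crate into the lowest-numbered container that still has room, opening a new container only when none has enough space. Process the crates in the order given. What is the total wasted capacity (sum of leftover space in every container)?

11 m³ → container 1 (remaining 9 m³)
4 m³ → container 1 (remaining 5 m³)
6 m³ → container 2 (remaining 14 m³)
6 m³ → container 2 (remaining 8 m³)
5 m³ → container 1 (remaining 0 m³)
14 m³ → container 3 (remaining 6 m³)
12 m³ → container 4 (remaining 8 m³)
5 m³ → container 2 (remaining 3 m³)
13 m³ → container 5 (remaining 7 m³)
1 m³ → container 2 (remaining 2 m³)
15 m³ → container 6 (remaining 5 m³)
12 m³ → container 7 (remaining 8 m³)
5 m³ → container 3 (remaining 1 m³)
14 m³ → container 8 (remaining 6 m³)
2 m³ → container 2 (remaining 0 m³)
8 containers × 20 m³ = 160 m³; used 125 m³; unused 35 m³.

35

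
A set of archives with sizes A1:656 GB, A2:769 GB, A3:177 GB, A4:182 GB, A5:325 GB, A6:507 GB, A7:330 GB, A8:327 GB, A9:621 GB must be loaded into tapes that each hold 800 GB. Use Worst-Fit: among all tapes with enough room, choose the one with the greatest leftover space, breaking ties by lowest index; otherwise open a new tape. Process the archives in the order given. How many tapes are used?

6 tapes

tape 1: place A1 (656 GB), 144 GB left
tape 2: place A2 (769 GB), 31 GB left
tape 3: place A3 (177 GB), 623 GB left
tape 3: place A4 (182 GB), 441 GB left
tape 3: place A5 (325 GB), 116 GB left
tape 4: place A6 (507 GB), 293 GB left
tape 5: place A7 (330 GB), 470 GB left
tape 5: place A8 (327 GB), 143 GB left
tape 6: place A9 (621 GB), 179 GB left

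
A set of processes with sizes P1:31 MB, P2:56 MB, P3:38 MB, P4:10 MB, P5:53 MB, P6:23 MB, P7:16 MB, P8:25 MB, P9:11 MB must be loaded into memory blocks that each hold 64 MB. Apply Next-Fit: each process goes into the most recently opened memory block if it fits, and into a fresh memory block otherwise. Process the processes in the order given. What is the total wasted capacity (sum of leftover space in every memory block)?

P1 (31 MB) → memory block 1 (remaining 33 MB)
P2 (56 MB) → memory block 2 (remaining 8 MB)
P3 (38 MB) → memory block 3 (remaining 26 MB)
P4 (10 MB) → memory block 3 (remaining 16 MB)
P5 (53 MB) → memory block 4 (remaining 11 MB)
P6 (23 MB) → memory block 5 (remaining 41 MB)
P7 (16 MB) → memory block 5 (remaining 25 MB)
P8 (25 MB) → memory block 5 (remaining 0 MB)
P9 (11 MB) → memory block 6 (remaining 53 MB)
6 memory blocks × 64 MB = 384 MB; used 263 MB; unused 121 MB.

121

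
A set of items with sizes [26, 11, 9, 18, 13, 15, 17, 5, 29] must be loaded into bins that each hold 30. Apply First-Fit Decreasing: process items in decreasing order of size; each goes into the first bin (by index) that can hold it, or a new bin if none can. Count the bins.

5 bins

Sorted descending: 29, 26, 18, 17, 15, 13, 11, 9, 5.
bin 1: place 29, 1 left
bin 2: place 26, 4 left
bin 3: place 18, 12 left
bin 4: place 17, 13 left
bin 5: place 15, 15 left
bin 4: place 13, 0 left
bin 3: place 11, 1 left
bin 5: place 9, 6 left
bin 5: place 5, 1 left
Final bins: [29] [26] [18,11] [17,13] [15,9,5].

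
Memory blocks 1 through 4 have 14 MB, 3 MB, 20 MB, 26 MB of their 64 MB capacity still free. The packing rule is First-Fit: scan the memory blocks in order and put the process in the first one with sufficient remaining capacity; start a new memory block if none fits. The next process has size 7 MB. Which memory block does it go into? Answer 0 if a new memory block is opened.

1

Memory blocks with room: memory block 1 (14 MB), memory block 3 (20 MB), memory block 4 (26 MB).
The first with room is memory block 1.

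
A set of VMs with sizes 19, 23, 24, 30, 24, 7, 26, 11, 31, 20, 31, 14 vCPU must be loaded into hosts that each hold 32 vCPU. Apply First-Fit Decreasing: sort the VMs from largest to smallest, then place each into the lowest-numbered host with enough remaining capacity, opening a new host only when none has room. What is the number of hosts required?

10 hosts

Sorted descending: 31, 31, 30, 26, 24, 24, 23, 20, 19, 14, 11, 7.
31 vCPU → host 1 (remaining 1 vCPU)
31 vCPU → host 2 (remaining 1 vCPU)
30 vCPU → host 3 (remaining 2 vCPU)
26 vCPU → host 4 (remaining 6 vCPU)
24 vCPU → host 5 (remaining 8 vCPU)
24 vCPU → host 6 (remaining 8 vCPU)
23 vCPU → host 7 (remaining 9 vCPU)
20 vCPU → host 8 (remaining 12 vCPU)
19 vCPU → host 9 (remaining 13 vCPU)
14 vCPU → host 10 (remaining 18 vCPU)
11 vCPU → host 8 (remaining 1 vCPU)
7 vCPU → host 5 (remaining 1 vCPU)
Final hosts: [31] [31] [30] [26] [24,7] [24] [23] [20,11] [19] [14].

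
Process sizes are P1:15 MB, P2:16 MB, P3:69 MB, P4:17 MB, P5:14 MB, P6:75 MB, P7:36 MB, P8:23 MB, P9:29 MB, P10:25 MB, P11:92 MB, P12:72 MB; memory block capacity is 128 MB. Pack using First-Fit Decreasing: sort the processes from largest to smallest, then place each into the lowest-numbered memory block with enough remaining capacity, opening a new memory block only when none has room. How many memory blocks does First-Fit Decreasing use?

Sorted descending: 92, 75, 72, 69, 36, 29, 25, 23, 17, 16, 15, 14.
Put 92 MB in memory block 1; 36 MB remain.
Put 75 MB in memory block 2; 53 MB remain.
Put 72 MB in memory block 3; 56 MB remain.
Put 69 MB in memory block 4; 59 MB remain.
Put 36 MB in memory block 1; 0 MB remain.
Put 29 MB in memory block 2; 24 MB remain.
Put 25 MB in memory block 3; 31 MB remain.
Put 23 MB in memory block 2; 1 MB remain.
Put 17 MB in memory block 3; 14 MB remain.
Put 16 MB in memory block 4; 43 MB remain.
Put 15 MB in memory block 4; 28 MB remain.
Put 14 MB in memory block 3; 0 MB remain.

4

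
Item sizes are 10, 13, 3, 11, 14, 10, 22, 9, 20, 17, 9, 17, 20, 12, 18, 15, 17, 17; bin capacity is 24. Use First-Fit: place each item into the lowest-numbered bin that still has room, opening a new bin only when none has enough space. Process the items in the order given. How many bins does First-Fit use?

13

Put 10 in bin 1; 14 remain.
Put 13 in bin 1; 1 remain.
Put 3 in bin 2; 21 remain.
Put 11 in bin 2; 10 remain.
Put 14 in bin 3; 10 remain.
Put 10 in bin 2; 0 remain.
Put 22 in bin 4; 2 remain.
Put 9 in bin 3; 1 remain.
Put 20 in bin 5; 4 remain.
Put 17 in bin 6; 7 remain.
Put 9 in bin 7; 15 remain.
Put 17 in bin 8; 7 remain.
Put 20 in bin 9; 4 remain.
Put 12 in bin 7; 3 remain.
Put 18 in bin 10; 6 remain.
Put 15 in bin 11; 9 remain.
Put 17 in bin 12; 7 remain.
Put 17 in bin 13; 7 remain.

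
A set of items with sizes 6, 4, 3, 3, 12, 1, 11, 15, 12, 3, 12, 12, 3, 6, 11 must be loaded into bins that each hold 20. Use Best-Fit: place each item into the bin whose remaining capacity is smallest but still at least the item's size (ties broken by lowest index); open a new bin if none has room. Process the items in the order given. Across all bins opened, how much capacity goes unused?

46

6 → bin 1 (remaining 14)
4 → bin 1 (remaining 10)
3 → bin 1 (remaining 7)
3 → bin 1 (remaining 4)
12 → bin 2 (remaining 8)
1 → bin 1 (remaining 3)
11 → bin 3 (remaining 9)
15 → bin 4 (remaining 5)
12 → bin 5 (remaining 8)
3 → bin 1 (remaining 0)
12 → bin 6 (remaining 8)
12 → bin 7 (remaining 8)
3 → bin 4 (remaining 2)
6 → bin 2 (remaining 2)
11 → bin 8 (remaining 9)
8 bins × 20 = 160; used 114; unused 46.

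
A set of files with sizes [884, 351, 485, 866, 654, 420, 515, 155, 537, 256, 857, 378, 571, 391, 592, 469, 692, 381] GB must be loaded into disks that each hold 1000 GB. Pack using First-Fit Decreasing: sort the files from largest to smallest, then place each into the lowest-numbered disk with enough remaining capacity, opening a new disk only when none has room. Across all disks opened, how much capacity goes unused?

1546

Sorted descending: 884, 866, 857, 692, 654, 592, 571, 537, 515, 485, 469, 420, 391, 381, 378, 351, 256, 155.
disk 1: place 884 GB, 116 GB left
disk 2: place 866 GB, 134 GB left
disk 3: place 857 GB, 143 GB left
disk 4: place 692 GB, 308 GB left
disk 5: place 654 GB, 346 GB left
disk 6: place 592 GB, 408 GB left
disk 7: place 571 GB, 429 GB left
disk 8: place 537 GB, 463 GB left
disk 9: place 515 GB, 485 GB left
disk 9: place 485 GB, 0 GB left
disk 10: place 469 GB, 531 GB left
disk 7: place 420 GB, 9 GB left
disk 6: place 391 GB, 17 GB left
disk 8: place 381 GB, 82 GB left
disk 10: place 378 GB, 153 GB left
disk 11: place 351 GB, 649 GB left
disk 4: place 256 GB, 52 GB left
disk 5: place 155 GB, 191 GB left
11 disks × 1000 GB = 11000 GB; used 9454 GB; unused 1546 GB.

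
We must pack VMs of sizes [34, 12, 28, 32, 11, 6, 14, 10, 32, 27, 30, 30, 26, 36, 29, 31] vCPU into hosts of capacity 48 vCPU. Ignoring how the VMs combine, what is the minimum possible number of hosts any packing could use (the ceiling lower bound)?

Total size = 34 + 12 + 28 + 32 + 11 + 6 + 14 + 10 + 32 + 27 + 30 + 30 + 26 + 36 + 29 + 31 = 388 vCPU.
⌈388 / 48⌉ = 9.

9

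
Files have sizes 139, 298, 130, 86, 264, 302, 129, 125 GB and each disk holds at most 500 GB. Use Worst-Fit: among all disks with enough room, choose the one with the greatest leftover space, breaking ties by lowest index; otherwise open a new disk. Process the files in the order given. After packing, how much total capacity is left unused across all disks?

527

Put 139 GB in disk 1; 361 GB remain.
Put 298 GB in disk 1; 63 GB remain.
Put 130 GB in disk 2; 370 GB remain.
Put 86 GB in disk 2; 284 GB remain.
Put 264 GB in disk 2; 20 GB remain.
Put 302 GB in disk 3; 198 GB remain.
Put 129 GB in disk 3; 69 GB remain.
Put 125 GB in disk 4; 375 GB remain.
4 disks × 500 GB = 2000 GB; used 1473 GB; unused 527 GB.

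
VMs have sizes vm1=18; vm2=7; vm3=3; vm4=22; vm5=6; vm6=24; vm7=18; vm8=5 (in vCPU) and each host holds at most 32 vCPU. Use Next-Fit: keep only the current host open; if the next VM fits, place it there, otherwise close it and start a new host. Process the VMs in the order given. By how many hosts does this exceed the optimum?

Next-Fit: [18,7,3] [22,6] [24] [18,5] → 4 hosts.
Total size 103 vCPU; any packing needs at least ⌈103/32⌉ = 4 hosts.
So 4 is already optimal.

0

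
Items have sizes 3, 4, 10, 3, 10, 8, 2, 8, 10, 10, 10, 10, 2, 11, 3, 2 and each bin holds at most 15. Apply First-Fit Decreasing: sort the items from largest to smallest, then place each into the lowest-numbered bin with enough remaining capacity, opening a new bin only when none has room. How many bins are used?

Sorted descending: 11, 10, 10, 10, 10, 10, 10, 8, 8, 4, 3, 3, 3, 2, 2, 2.
bin 1: place 11, 4 left
bin 2: place 10, 5 left
bin 3: place 10, 5 left
bin 4: place 10, 5 left
bin 5: place 10, 5 left
bin 6: place 10, 5 left
bin 7: place 10, 5 left
bin 8: place 8, 7 left
bin 9: place 8, 7 left
bin 1: place 4, 0 left
bin 2: place 3, 2 left
bin 3: place 3, 2 left
bin 4: place 3, 2 left
bin 2: place 2, 0 left
bin 3: place 2, 0 left
bin 4: place 2, 0 left

9 bins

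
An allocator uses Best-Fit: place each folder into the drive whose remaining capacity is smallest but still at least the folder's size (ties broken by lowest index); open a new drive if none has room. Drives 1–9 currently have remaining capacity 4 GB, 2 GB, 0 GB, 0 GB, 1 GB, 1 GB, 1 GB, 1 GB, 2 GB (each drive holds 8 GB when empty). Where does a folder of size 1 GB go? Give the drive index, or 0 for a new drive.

Drives with room: drive 1 (4 GB), drive 2 (2 GB), drive 5 (1 GB), drive 6 (1 GB), drive 7 (1 GB), drive 8 (1 GB), drive 9 (2 GB).
Tightest fit is drive 5 with 1 GB free.

5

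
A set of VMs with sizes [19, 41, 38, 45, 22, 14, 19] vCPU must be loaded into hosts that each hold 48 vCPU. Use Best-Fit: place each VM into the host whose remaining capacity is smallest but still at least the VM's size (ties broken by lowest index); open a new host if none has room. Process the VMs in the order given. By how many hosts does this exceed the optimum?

Best-Fit: [19,22] [41] [38] [45] [14,19] → 5 hosts.
Total size 198 vCPU; any packing needs at least ⌈198/48⌉ = 5 hosts.
So 5 is already optimal.

0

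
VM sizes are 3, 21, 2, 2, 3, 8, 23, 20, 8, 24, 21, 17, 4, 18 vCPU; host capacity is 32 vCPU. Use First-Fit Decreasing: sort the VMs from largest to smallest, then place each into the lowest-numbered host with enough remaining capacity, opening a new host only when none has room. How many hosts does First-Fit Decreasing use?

7

Sorted descending: 24, 23, 21, 21, 20, 18, 17, 8, 8, 4, 3, 3, 2, 2.
24 vCPU → host 1 (remaining 8 vCPU)
23 vCPU → host 2 (remaining 9 vCPU)
21 vCPU → host 3 (remaining 11 vCPU)
21 vCPU → host 4 (remaining 11 vCPU)
20 vCPU → host 5 (remaining 12 vCPU)
18 vCPU → host 6 (remaining 14 vCPU)
17 vCPU → host 7 (remaining 15 vCPU)
8 vCPU → host 1 (remaining 0 vCPU)
8 vCPU → host 2 (remaining 1 vCPU)
4 vCPU → host 3 (remaining 7 vCPU)
3 vCPU → host 3 (remaining 4 vCPU)
3 vCPU → host 3 (remaining 1 vCPU)
2 vCPU → host 4 (remaining 9 vCPU)
2 vCPU → host 4 (remaining 7 vCPU)
Final hosts: [24,8] [23,8] [21,4,3,3] [21,2,2] [20] [18] [17].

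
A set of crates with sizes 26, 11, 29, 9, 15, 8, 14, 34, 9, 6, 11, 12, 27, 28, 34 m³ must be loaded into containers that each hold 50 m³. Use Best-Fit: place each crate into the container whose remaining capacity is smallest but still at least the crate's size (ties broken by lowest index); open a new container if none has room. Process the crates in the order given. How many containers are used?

7

26 m³ → container 1 (remaining 24 m³)
11 m³ → container 1 (remaining 13 m³)
29 m³ → container 2 (remaining 21 m³)
9 m³ → container 1 (remaining 4 m³)
15 m³ → container 2 (remaining 6 m³)
8 m³ → container 3 (remaining 42 m³)
14 m³ → container 3 (remaining 28 m³)
34 m³ → container 4 (remaining 16 m³)
9 m³ → container 4 (remaining 7 m³)
6 m³ → container 2 (remaining 0 m³)
11 m³ → container 3 (remaining 17 m³)
12 m³ → container 3 (remaining 5 m³)
27 m³ → container 5 (remaining 23 m³)
28 m³ → container 6 (remaining 22 m³)
34 m³ → container 7 (remaining 16 m³)
Final containers: [26,11,9] [29,15,6] [8,14,11,12] [34,9] [27] [28] [34].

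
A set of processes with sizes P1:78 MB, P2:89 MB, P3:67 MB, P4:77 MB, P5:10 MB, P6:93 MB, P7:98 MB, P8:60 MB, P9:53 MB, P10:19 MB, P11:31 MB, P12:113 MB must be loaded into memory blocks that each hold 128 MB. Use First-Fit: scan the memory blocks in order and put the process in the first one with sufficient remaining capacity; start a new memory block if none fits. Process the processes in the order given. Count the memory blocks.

Put P1 (78 MB) in memory block 1; 50 MB remain.
Put P2 (89 MB) in memory block 2; 39 MB remain.
Put P3 (67 MB) in memory block 3; 61 MB remain.
Put P4 (77 MB) in memory block 4; 51 MB remain.
Put P5 (10 MB) in memory block 1; 40 MB remain.
Put P6 (93 MB) in memory block 5; 35 MB remain.
Put P7 (98 MB) in memory block 6; 30 MB remain.
Put P8 (60 MB) in memory block 3; 1 MB remain.
Put P9 (53 MB) in memory block 7; 75 MB remain.
Put P10 (19 MB) in memory block 1; 21 MB remain.
Put P11 (31 MB) in memory block 2; 8 MB remain.
Put P12 (113 MB) in memory block 8; 15 MB remain.
Final memory blocks: [78,10,19] [89,31] [67,60] [77] [93] [98] [53] [113].

8 memory blocks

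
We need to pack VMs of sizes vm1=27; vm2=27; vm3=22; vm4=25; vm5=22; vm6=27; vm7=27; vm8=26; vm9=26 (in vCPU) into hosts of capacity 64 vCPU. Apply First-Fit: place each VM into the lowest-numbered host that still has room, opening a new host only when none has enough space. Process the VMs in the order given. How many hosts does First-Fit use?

host 1: place vm1 (27 vCPU), 37 vCPU left
host 1: place vm2 (27 vCPU), 10 vCPU left
host 2: place vm3 (22 vCPU), 42 vCPU left
host 2: place vm4 (25 vCPU), 17 vCPU left
host 3: place vm5 (22 vCPU), 42 vCPU left
host 3: place vm6 (27 vCPU), 15 vCPU left
host 4: place vm7 (27 vCPU), 37 vCPU left
host 4: place vm8 (26 vCPU), 11 vCPU left
host 5: place vm9 (26 vCPU), 38 vCPU left

5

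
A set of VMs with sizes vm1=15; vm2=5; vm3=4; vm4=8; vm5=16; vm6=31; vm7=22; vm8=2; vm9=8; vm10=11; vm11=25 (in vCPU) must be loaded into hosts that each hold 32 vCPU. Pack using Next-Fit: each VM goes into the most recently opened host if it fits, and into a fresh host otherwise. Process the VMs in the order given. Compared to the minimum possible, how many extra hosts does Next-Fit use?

1

Next-Fit: [15,5,4,8] [16] [31] [22,2,8] [11] [25] → 6 hosts.
Total size 147 vCPU; any packing needs at least ⌈147/32⌉ = 5 hosts.
An optimal packing achieves that bound: [31] [25,5,2] [22,8] [16,15] [11,8,4] → 5 hosts.
Excess: 6 − 5 = 1.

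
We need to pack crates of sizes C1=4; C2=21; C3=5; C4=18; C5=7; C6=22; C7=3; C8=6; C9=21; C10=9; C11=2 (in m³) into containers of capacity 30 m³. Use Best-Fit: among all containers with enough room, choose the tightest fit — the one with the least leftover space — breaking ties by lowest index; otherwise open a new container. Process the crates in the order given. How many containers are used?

4

Put C1 (4 m³) in container 1; 26 m³ remain.
Put C2 (21 m³) in container 1; 5 m³ remain.
Put C3 (5 m³) in container 1; 0 m³ remain.
Put C4 (18 m³) in container 2; 12 m³ remain.
Put C5 (7 m³) in container 2; 5 m³ remain.
Put C6 (22 m³) in container 3; 8 m³ remain.
Put C7 (3 m³) in container 2; 2 m³ remain.
Put C8 (6 m³) in container 3; 2 m³ remain.
Put C9 (21 m³) in container 4; 9 m³ remain.
Put C10 (9 m³) in container 4; 0 m³ remain.
Put C11 (2 m³) in container 2; 0 m³ remain.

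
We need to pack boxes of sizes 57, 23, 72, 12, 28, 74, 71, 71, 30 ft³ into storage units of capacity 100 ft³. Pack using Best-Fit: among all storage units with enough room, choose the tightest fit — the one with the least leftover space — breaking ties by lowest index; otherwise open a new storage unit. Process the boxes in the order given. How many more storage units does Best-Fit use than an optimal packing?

Best-Fit: [57,23,12] [72,28] [74] [71] [71] [30] → 6 storage units.
Total size 438 ft³; any packing needs at least ⌈438/100⌉ = 5 storage units.
An optimal packing achieves that bound: [74,23] [72,28] [71,12] [71] [57,30] → 5 storage units.
Excess: 6 − 5 = 1.

1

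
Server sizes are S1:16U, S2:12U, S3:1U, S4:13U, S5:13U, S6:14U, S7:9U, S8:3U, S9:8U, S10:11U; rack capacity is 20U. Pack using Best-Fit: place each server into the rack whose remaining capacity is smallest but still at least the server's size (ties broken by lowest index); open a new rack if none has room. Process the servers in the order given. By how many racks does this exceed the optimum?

0

Best-Fit: [16,1,3] [12,8] [13] [13] [14] [9,11] → 6 racks.
6 servers exceed 10U (half the capacity), and no two of those can share a rack, so at least 6 racks are needed.
So 6 is already optimal.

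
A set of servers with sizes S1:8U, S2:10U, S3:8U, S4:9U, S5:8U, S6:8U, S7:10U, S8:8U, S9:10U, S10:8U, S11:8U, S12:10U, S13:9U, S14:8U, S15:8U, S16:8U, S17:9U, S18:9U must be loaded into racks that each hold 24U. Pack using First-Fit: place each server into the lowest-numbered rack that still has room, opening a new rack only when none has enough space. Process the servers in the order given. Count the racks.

8

Put S1 (8U) in rack 1; 16U remain.
Put S2 (10U) in rack 1; 6U remain.
Put S3 (8U) in rack 2; 16U remain.
Put S4 (9U) in rack 2; 7U remain.
Put S5 (8U) in rack 3; 16U remain.
Put S6 (8U) in rack 3; 8U remain.
Put S7 (10U) in rack 4; 14U remain.
Put S8 (8U) in rack 3; 0U remain.
Put S9 (10U) in rack 4; 4U remain.
Put S10 (8U) in rack 5; 16U remain.
Put S11 (8U) in rack 5; 8U remain.
Put S12 (10U) in rack 6; 14U remain.
Put S13 (9U) in rack 6; 5U remain.
Put S14 (8U) in rack 5; 0U remain.
Put S15 (8U) in rack 7; 16U remain.
Put S16 (8U) in rack 7; 8U remain.
Put S17 (9U) in rack 8; 15U remain.
Put S18 (9U) in rack 8; 6U remain.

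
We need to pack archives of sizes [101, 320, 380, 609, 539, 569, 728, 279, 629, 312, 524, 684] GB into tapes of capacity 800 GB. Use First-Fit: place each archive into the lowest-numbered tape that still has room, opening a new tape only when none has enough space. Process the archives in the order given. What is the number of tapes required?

101 GB → tape 1 (remaining 699 GB)
320 GB → tape 1 (remaining 379 GB)
380 GB → tape 2 (remaining 420 GB)
609 GB → tape 3 (remaining 191 GB)
539 GB → tape 4 (remaining 261 GB)
569 GB → tape 5 (remaining 231 GB)
728 GB → tape 6 (remaining 72 GB)
279 GB → tape 1 (remaining 100 GB)
629 GB → tape 7 (remaining 171 GB)
312 GB → tape 2 (remaining 108 GB)
524 GB → tape 8 (remaining 276 GB)
684 GB → tape 9 (remaining 116 GB)

9 tapes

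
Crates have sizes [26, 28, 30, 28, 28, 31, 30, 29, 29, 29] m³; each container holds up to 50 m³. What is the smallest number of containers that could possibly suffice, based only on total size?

Total size = 26 + 28 + 30 + 28 + 28 + 31 + 30 + 29 + 29 + 29 = 288 m³.
⌈288 / 50⌉ = 6.

6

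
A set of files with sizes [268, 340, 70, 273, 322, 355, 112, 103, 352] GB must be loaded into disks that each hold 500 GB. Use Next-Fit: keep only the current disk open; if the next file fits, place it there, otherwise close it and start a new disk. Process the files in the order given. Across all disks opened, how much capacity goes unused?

805

disk 1: place 268 GB, 232 GB left
disk 2: place 340 GB, 160 GB left
disk 2: place 70 GB, 90 GB left
disk 3: place 273 GB, 227 GB left
disk 4: place 322 GB, 178 GB left
disk 5: place 355 GB, 145 GB left
disk 5: place 112 GB, 33 GB left
disk 6: place 103 GB, 397 GB left
disk 6: place 352 GB, 45 GB left
6 disks × 500 GB = 3000 GB; used 2195 GB; unused 805 GB.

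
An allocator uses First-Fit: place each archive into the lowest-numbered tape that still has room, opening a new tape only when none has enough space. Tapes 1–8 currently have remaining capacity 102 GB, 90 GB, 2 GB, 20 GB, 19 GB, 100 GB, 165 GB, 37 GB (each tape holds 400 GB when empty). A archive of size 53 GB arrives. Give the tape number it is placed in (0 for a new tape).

1

Tapes with room: tape 1 (102 GB), tape 2 (90 GB), tape 6 (100 GB), tape 7 (165 GB).
The first with room is tape 1.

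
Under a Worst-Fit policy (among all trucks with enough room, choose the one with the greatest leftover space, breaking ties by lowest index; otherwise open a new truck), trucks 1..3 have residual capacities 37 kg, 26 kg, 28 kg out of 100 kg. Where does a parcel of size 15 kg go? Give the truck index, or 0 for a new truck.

1

Trucks with room: truck 1 (37 kg), truck 2 (26 kg), truck 3 (28 kg).
Most room is truck 1 with 37 kg free.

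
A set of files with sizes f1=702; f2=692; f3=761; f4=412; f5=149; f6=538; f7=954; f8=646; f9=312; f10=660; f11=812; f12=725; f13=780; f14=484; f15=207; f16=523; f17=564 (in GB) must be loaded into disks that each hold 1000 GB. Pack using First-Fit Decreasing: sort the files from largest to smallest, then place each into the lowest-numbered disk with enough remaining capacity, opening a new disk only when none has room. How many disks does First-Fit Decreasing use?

13

Sorted descending: 954, 812, 780, 761, 725, 702, 692, 660, 646, 564, 538, 523, 484, 412, 312, 207, 149.
954 GB → disk 1 (remaining 46 GB)
812 GB → disk 2 (remaining 188 GB)
780 GB → disk 3 (remaining 220 GB)
761 GB → disk 4 (remaining 239 GB)
725 GB → disk 5 (remaining 275 GB)
702 GB → disk 6 (remaining 298 GB)
692 GB → disk 7 (remaining 308 GB)
660 GB → disk 8 (remaining 340 GB)
646 GB → disk 9 (remaining 354 GB)
564 GB → disk 10 (remaining 436 GB)
538 GB → disk 11 (remaining 462 GB)
523 GB → disk 12 (remaining 477 GB)
484 GB → disk 13 (remaining 516 GB)
412 GB → disk 10 (remaining 24 GB)
312 GB → disk 8 (remaining 28 GB)
207 GB → disk 3 (remaining 13 GB)
149 GB → disk 2 (remaining 39 GB)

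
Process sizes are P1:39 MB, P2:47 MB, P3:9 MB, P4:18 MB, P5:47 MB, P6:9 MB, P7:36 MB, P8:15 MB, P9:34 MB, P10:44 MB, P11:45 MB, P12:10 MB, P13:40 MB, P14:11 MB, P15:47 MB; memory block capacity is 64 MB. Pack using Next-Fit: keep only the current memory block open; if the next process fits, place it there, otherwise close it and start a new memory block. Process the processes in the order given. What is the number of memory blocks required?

10

memory block 1: place P1 (39 MB), 25 MB left
memory block 2: place P2 (47 MB), 17 MB left
memory block 2: place P3 (9 MB), 8 MB left
memory block 3: place P4 (18 MB), 46 MB left
memory block 4: place P5 (47 MB), 17 MB left
memory block 4: place P6 (9 MB), 8 MB left
memory block 5: place P7 (36 MB), 28 MB left
memory block 5: place P8 (15 MB), 13 MB left
memory block 6: place P9 (34 MB), 30 MB left
memory block 7: place P10 (44 MB), 20 MB left
memory block 8: place P11 (45 MB), 19 MB left
memory block 8: place P12 (10 MB), 9 MB left
memory block 9: place P13 (40 MB), 24 MB left
memory block 9: place P14 (11 MB), 13 MB left
memory block 10: place P15 (47 MB), 17 MB left
Final memory blocks: [39] [47,9] [18] [47,9] [36,15] [34] [44] [45,10] [40,11] [47].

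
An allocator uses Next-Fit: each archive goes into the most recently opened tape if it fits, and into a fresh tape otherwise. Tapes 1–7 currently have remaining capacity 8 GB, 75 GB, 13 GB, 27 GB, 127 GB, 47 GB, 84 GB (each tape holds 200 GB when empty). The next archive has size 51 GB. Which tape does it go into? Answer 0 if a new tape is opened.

7

Next-Fit only looks at tape 7, which has 84 GB free.
51 GB fits there.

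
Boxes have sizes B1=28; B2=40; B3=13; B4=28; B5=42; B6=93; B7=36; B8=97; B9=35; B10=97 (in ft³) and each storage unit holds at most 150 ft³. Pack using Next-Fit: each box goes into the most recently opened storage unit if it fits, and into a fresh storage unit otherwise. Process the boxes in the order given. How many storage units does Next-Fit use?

B1 (28 ft³) → storage unit 1 (remaining 122 ft³)
B2 (40 ft³) → storage unit 1 (remaining 82 ft³)
B3 (13 ft³) → storage unit 1 (remaining 69 ft³)
B4 (28 ft³) → storage unit 1 (remaining 41 ft³)
B5 (42 ft³) → storage unit 2 (remaining 108 ft³)
B6 (93 ft³) → storage unit 2 (remaining 15 ft³)
B7 (36 ft³) → storage unit 3 (remaining 114 ft³)
B8 (97 ft³) → storage unit 3 (remaining 17 ft³)
B9 (35 ft³) → storage unit 4 (remaining 115 ft³)
B10 (97 ft³) → storage unit 4 (remaining 18 ft³)

4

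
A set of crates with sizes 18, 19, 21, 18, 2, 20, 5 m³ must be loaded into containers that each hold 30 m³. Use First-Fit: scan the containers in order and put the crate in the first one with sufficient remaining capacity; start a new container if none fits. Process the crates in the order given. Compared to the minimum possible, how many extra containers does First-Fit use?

0

First-Fit: [18,2,5] [19] [21] [18] [20] → 5 containers.
5 crates exceed 15 m³ (half the capacity), and no two of those can share a container, so at least 5 containers are needed.
So 5 is already optimal.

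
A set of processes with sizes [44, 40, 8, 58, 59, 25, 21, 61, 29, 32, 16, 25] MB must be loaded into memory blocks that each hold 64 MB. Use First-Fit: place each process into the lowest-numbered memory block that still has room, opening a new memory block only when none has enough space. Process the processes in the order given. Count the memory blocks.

memory block 1: place 44 MB, 20 MB left
memory block 2: place 40 MB, 24 MB left
memory block 1: place 8 MB, 12 MB left
memory block 3: place 58 MB, 6 MB left
memory block 4: place 59 MB, 5 MB left
memory block 5: place 25 MB, 39 MB left
memory block 2: place 21 MB, 3 MB left
memory block 6: place 61 MB, 3 MB left
memory block 5: place 29 MB, 10 MB left
memory block 7: place 32 MB, 32 MB left
memory block 7: place 16 MB, 16 MB left
memory block 8: place 25 MB, 39 MB left
Final memory blocks: [44,8] [40,21] [58] [59] [25,29] [61] [32,16] [25].

8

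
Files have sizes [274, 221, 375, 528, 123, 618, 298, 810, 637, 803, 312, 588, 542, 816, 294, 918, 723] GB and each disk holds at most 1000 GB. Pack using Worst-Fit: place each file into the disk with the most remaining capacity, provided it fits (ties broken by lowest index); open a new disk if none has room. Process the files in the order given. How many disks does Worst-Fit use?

11

disk 1: place 274 GB, 726 GB left
disk 1: place 221 GB, 505 GB left
disk 1: place 375 GB, 130 GB left
disk 2: place 528 GB, 472 GB left
disk 2: place 123 GB, 349 GB left
disk 3: place 618 GB, 382 GB left
disk 3: place 298 GB, 84 GB left
disk 4: place 810 GB, 190 GB left
disk 5: place 637 GB, 363 GB left
disk 6: place 803 GB, 197 GB left
disk 5: place 312 GB, 51 GB left
disk 7: place 588 GB, 412 GB left
disk 8: place 542 GB, 458 GB left
disk 9: place 816 GB, 184 GB left
disk 8: place 294 GB, 164 GB left
disk 10: place 918 GB, 82 GB left
disk 11: place 723 GB, 277 GB left
Final disks: [274,221,375] [528,123] [618,298] [810] [637,312] [803] [588] [542,294] [816] [918] [723].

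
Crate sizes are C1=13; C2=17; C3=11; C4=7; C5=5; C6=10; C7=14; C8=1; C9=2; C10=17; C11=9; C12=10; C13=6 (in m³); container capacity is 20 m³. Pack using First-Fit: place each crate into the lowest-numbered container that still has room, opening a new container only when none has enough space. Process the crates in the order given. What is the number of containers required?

7 containers

Put C1 (13 m³) in container 1; 7 m³ remain.
Put C2 (17 m³) in container 2; 3 m³ remain.
Put C3 (11 m³) in container 3; 9 m³ remain.
Put C4 (7 m³) in container 1; 0 m³ remain.
Put C5 (5 m³) in container 3; 4 m³ remain.
Put C6 (10 m³) in container 4; 10 m³ remain.
Put C7 (14 m³) in container 5; 6 m³ remain.
Put C8 (1 m³) in container 2; 2 m³ remain.
Put C9 (2 m³) in container 2; 0 m³ remain.
Put C10 (17 m³) in container 6; 3 m³ remain.
Put C11 (9 m³) in container 4; 1 m³ remain.
Put C12 (10 m³) in container 7; 10 m³ remain.
Put C13 (6 m³) in container 5; 0 m³ remain.
Final containers: [13,7] [17,1,2] [11,5] [10,9] [14,6] [17] [10].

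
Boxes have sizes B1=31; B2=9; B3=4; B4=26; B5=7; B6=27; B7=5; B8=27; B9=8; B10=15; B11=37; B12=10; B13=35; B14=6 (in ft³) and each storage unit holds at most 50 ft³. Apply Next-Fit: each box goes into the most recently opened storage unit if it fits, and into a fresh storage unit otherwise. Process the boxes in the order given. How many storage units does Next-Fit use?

6

storage unit 1: place B1 (31 ft³), 19 ft³ left
storage unit 1: place B2 (9 ft³), 10 ft³ left
storage unit 1: place B3 (4 ft³), 6 ft³ left
storage unit 2: place B4 (26 ft³), 24 ft³ left
storage unit 2: place B5 (7 ft³), 17 ft³ left
storage unit 3: place B6 (27 ft³), 23 ft³ left
storage unit 3: place B7 (5 ft³), 18 ft³ left
storage unit 4: place B8 (27 ft³), 23 ft³ left
storage unit 4: place B9 (8 ft³), 15 ft³ left
storage unit 4: place B10 (15 ft³), 0 ft³ left
storage unit 5: place B11 (37 ft³), 13 ft³ left
storage unit 5: place B12 (10 ft³), 3 ft³ left
storage unit 6: place B13 (35 ft³), 15 ft³ left
storage unit 6: place B14 (6 ft³), 9 ft³ left
Final storage units: [31,9,4] [26,7] [27,5] [27,8,15] [37,10] [35,6].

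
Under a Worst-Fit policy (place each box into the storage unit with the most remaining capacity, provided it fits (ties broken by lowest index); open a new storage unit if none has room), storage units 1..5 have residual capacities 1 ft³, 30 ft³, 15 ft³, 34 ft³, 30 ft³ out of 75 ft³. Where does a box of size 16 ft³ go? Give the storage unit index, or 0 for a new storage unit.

4

Storage units with room: storage unit 2 (30 ft³), storage unit 4 (34 ft³), storage unit 5 (30 ft³).
Most room is storage unit 4 with 34 ft³ free.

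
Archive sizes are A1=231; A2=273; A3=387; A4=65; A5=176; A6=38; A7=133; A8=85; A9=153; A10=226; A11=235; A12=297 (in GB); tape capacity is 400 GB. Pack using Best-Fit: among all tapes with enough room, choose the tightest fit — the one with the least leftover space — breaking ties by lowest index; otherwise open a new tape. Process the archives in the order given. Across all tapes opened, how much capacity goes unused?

501

A1 (231 GB) → tape 1 (remaining 169 GB)
A2 (273 GB) → tape 2 (remaining 127 GB)
A3 (387 GB) → tape 3 (remaining 13 GB)
A4 (65 GB) → tape 2 (remaining 62 GB)
A5 (176 GB) → tape 4 (remaining 224 GB)
A6 (38 GB) → tape 2 (remaining 24 GB)
A7 (133 GB) → tape 1 (remaining 36 GB)
A8 (85 GB) → tape 4 (remaining 139 GB)
A9 (153 GB) → tape 5 (remaining 247 GB)
A10 (226 GB) → tape 5 (remaining 21 GB)
A11 (235 GB) → tape 6 (remaining 165 GB)
A12 (297 GB) → tape 7 (remaining 103 GB)
7 tapes × 400 GB = 2800 GB; used 2299 GB; unused 501 GB.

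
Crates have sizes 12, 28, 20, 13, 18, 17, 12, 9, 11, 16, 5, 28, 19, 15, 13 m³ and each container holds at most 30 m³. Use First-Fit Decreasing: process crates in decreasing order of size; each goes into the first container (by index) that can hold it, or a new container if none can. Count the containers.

9

Sorted descending: 28, 28, 20, 19, 18, 17, 16, 15, 13, 13, 12, 12, 11, 9, 5.
Put 28 m³ in container 1; 2 m³ remain.
Put 28 m³ in container 2; 2 m³ remain.
Put 20 m³ in container 3; 10 m³ remain.
Put 19 m³ in container 4; 11 m³ remain.
Put 18 m³ in container 5; 12 m³ remain.
Put 17 m³ in container 6; 13 m³ remain.
Put 16 m³ in container 7; 14 m³ remain.
Put 15 m³ in container 8; 15 m³ remain.
Put 13 m³ in container 6; 0 m³ remain.
Put 13 m³ in container 7; 1 m³ remain.
Put 12 m³ in container 5; 0 m³ remain.
Put 12 m³ in container 8; 3 m³ remain.
Put 11 m³ in container 4; 0 m³ remain.
Put 9 m³ in container 3; 1 m³ remain.
Put 5 m³ in container 9; 25 m³ remain.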